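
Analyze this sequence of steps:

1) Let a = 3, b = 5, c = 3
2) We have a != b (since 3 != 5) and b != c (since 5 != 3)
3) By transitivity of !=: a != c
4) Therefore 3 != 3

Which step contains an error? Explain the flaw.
Step 3: By transitivity of !=: a != c

Step 3 incorrectly applies transitivity to the '!=' relation. Transitivity states: if a R b and b R c, then a R c. However, '!=' is not transitive. Counterexample: 3 != 5 and 5 != 3, but 3 = 3 (both equal 3). Transitivity holds for relations like <, <=, =, but not for !=.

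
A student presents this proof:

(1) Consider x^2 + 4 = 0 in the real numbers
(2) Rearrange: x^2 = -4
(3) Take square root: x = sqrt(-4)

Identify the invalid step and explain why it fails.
Step 3: Take square root: x = sqrt(-4)

Step 3 takes the square root of -4, which is negative. In the real number system, the square root of a negative number is undefined. The equation x^2 + 4 = 0 has no real solutions. Square roots of negative numbers only exist in the complex numbers.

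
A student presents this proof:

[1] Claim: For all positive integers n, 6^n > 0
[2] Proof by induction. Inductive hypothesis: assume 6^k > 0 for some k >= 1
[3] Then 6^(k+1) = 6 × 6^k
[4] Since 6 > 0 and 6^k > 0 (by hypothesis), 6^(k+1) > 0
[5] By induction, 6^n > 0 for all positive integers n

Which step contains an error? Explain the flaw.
Step 5: By induction, 6^n > 0 for all positive integers n

Step 5 concludes the proof by induction, but no base case was ever established. A valid induction proof requires: (1) a base case proving 6^1 > 0, and (2) an inductive step showing IF 6^k > 0 THEN 6^(k+1) > 0. Steps 2-4 correctly establish the inductive step, but without the base case the conclusion in step 5 does not follow.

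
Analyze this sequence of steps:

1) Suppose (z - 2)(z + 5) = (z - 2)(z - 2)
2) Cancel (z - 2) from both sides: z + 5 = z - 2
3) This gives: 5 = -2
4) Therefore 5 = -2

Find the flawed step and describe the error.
Step 2: Cancel (z - 2) from both sides: z + 5 = z - 2

Step 2 cancels (z - 2) from both sides. This is only valid if (z - 2) ≠ 0, i.e., z ≠ 2. When z = 2, both sides equal zero regardless of the other factors. The correct approach requires considering z = 2 as a separate case.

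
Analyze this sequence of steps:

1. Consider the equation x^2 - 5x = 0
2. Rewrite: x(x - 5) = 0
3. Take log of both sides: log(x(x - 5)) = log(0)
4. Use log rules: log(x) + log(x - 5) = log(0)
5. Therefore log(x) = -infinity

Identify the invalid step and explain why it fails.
Step 3: Take log of both sides: log(x(x - 5)) = log(0)

Step 3 takes the logarithm of both sides, resulting in log(0) on the right side. The logarithm is only defined for positive numbers; log(0) is undefined (approaches negative infinity). This operation is invalid.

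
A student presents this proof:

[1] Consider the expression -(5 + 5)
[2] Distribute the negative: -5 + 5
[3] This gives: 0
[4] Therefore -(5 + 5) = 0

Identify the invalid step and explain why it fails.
Step 2: Distribute the negative: -5 + 5

Step 2 incorrectly distributes the negative sign. The correct distribution is -(5 + 5) = -5 - 5 = -10. The negative must be applied to both terms, not just the first. The error treats -(5 + 5) as -5 + 5, which equals 0 instead of -10.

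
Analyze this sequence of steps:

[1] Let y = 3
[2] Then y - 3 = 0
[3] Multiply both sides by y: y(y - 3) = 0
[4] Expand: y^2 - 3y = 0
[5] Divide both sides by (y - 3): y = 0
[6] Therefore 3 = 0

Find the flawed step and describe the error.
Step 5: Divide both sides by (y - 3): y = 0

Step 5 divides both sides by (y - 3). However, since y = 3, we have (y - 3) = 0. Division by zero is undefined, making this step invalid.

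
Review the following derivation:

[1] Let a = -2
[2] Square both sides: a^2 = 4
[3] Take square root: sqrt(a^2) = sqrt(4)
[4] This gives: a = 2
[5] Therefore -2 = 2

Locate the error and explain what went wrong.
Step 4: This gives: a = 2

Step 4 incorrectly states that sqrt(a^2) = a. The correct identity is sqrt(a^2) = |a|. Since a = -2 < 0, we have sqrt(a^2) = |-2| = 2, not a = -2.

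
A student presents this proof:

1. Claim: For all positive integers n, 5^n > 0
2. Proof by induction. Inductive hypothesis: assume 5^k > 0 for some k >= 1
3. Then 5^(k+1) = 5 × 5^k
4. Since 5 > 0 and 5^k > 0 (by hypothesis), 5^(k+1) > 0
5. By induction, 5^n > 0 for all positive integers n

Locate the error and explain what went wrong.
Step 5: By induction, 5^n > 0 for all positive integers n

Step 5 concludes the proof by induction, but no base case was ever established. A valid induction proof requires: (1) a base case proving 5^1 > 0, and (2) an inductive step showing IF 5^k > 0 THEN 5^(k+1) > 0. Steps 2-4 correctly establish the inductive step, but without the base case the conclusion in step 5 does not follow.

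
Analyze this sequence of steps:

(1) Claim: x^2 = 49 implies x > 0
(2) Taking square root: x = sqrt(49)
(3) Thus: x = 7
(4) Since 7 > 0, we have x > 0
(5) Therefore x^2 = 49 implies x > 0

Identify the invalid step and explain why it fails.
Step 2: Taking square root: x = sqrt(49)

Step 2 takes the square root and assumes the positive root only. The equation x^2 = 49 actually has two solutions: x = 7 and x = -7. The proof silently assumes x > 0 without justification, then uses this assumption to conclude x > 0, which is circular. The counterexample x = -7 shows the claim is false.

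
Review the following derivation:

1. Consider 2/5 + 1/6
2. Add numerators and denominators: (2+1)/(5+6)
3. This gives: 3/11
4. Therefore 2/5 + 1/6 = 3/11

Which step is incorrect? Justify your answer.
Step 2: Add numerators and denominators: (2+1)/(5+6)

Step 2 incorrectly adds fractions by separately adding numerators and denominators. This is wrong. The correct method requires a common denominator: 2/5 + 1/6 = (2×6 + 1×5)/(5×6) = 17/30 = 17/30. The method used gives 3/11, which is different.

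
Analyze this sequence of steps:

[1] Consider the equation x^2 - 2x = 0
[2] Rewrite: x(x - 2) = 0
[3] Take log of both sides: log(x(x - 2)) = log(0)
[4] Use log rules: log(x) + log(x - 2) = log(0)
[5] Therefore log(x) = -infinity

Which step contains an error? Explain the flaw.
Step 3: Take log of both sides: log(x(x - 2)) = log(0)

Step 3 takes the logarithm of both sides, resulting in log(0) on the right side. The logarithm is only defined for positive numbers; log(0) is undefined (approaches negative infinity). This operation is invalid.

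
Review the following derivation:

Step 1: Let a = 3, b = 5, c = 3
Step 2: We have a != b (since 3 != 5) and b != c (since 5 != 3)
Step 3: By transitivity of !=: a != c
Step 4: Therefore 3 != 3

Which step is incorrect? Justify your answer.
Step 3: By transitivity of !=: a != c

Step 3 incorrectly applies transitivity to the '!=' relation. Transitivity states: if a R b and b R c, then a R c. However, '!=' is not transitive. Counterexample: 3 != 5 and 5 != 3, but 3 = 3 (both equal 3). Transitivity holds for relations like <, <=, =, but not for !=.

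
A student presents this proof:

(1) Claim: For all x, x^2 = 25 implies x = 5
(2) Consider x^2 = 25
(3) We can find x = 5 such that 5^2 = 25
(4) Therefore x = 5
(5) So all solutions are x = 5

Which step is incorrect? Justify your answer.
Step 4: Therefore x = 5

Step 4 incorrectly concludes that x = 5 is the only solution. The proof shows that x = 5 is A solution (existence), but does not show it is the ONLY solution (uniqueness). In fact, x = -5 is also a solution since (-5)^2 = 25. Finding one solution doesn't prove there are no others.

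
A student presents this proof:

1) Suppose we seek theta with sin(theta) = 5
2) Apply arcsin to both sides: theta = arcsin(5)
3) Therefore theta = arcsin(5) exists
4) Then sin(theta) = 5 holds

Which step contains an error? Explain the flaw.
Step 2: Apply arcsin to both sides: theta = arcsin(5)

Step 2 applies arcsin to 5. However, arcsin(x) is only defined for x in [-1, 1] because sin(theta) can only produce values in that range. Since |5| > 1, arcsin(5) is undefined. There is no angle whose sine equals 5.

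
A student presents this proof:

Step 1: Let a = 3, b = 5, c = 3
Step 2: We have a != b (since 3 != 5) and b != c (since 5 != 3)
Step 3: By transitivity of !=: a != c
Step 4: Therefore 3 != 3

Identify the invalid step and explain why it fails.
Step 3: By transitivity of !=: a != c

Step 3 incorrectly applies transitivity to the '!=' relation. Transitivity states: if a R b and b R c, then a R c. However, '!=' is not transitive. Counterexample: 3 != 5 and 5 != 3, but 3 = 3 (both equal 3). Transitivity holds for relations like <, <=, =, but not for !=.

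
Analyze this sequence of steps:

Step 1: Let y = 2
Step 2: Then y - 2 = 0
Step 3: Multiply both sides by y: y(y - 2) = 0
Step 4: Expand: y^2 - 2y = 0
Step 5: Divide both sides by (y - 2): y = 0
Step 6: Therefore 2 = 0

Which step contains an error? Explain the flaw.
Step 5: Divide both sides by (y - 2): y = 0

Step 5 divides both sides by (y - 2). However, since y = 2, we have (y - 2) = 0. Division by zero is undefined, making this step invalid.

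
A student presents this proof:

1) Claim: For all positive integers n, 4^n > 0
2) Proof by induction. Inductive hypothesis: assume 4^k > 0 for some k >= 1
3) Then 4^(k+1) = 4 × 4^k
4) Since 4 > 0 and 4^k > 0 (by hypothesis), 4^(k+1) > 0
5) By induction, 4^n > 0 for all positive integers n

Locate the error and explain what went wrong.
Step 5: By induction, 4^n > 0 for all positive integers n

Step 5 concludes the proof by induction, but no base case was ever established. A valid induction proof requires: (1) a base case proving 4^1 > 0, and (2) an inductive step showing IF 4^k > 0 THEN 4^(k+1) > 0. Steps 2-4 correctly establish the inductive step, but without the base case the conclusion in step 5 does not follow.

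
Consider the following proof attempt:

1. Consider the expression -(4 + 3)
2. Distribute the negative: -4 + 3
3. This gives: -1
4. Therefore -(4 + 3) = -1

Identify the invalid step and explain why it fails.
Step 2: Distribute the negative: -4 + 3

Step 2 incorrectly distributes the negative sign. The correct distribution is -(4 + 3) = -4 - 3 = -7. The negative must be applied to both terms, not just the first. The error treats -(4 + 3) as -4 + 3, which equals -1 instead of -7.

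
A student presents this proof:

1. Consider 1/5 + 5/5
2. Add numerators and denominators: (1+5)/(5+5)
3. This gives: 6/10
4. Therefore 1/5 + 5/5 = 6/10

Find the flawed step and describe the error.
Step 2: Add numerators and denominators: (1+5)/(5+5)

Step 2 incorrectly adds fractions by separately adding numerators and denominators. This is wrong. The correct method requires a common denominator: 1/5 + 5/5 = (1×5 + 5×5)/(5×5) = 30/25 = 6/5. The method used gives 6/10, which is different.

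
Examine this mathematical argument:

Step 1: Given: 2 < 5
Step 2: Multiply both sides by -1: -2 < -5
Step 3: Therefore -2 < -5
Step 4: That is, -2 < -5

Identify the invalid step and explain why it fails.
Step 2: Multiply both sides by -1: -2 < -5

Step 2 multiplies both sides by -1 but fails to reverse the inequality sign. When multiplying (or dividing) an inequality by a negative number, the direction must be reversed. Since 2 < 5, we should get -2 > -5, i.e., -2 > -5.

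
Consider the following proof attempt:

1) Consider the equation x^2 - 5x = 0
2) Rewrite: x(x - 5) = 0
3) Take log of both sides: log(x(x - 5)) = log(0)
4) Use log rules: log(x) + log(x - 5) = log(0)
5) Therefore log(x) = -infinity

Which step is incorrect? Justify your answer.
Step 3: Take log of both sides: log(x(x - 5)) = log(0)

Step 3 takes the logarithm of both sides, resulting in log(0) on the right side. The logarithm is only defined for positive numbers; log(0) is undefined (approaches negative infinity). This operation is invalid.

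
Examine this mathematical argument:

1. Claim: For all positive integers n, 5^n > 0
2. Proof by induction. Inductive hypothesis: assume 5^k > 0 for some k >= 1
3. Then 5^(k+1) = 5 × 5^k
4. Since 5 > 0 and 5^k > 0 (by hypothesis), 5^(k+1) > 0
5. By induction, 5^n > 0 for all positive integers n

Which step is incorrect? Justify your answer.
Step 5: By induction, 5^n > 0 for all positive integers n

Step 5 concludes the proof by induction, but no base case was ever established. A valid induction proof requires: (1) a base case proving 5^1 > 0, and (2) an inductive step showing IF 5^k > 0 THEN 5^(k+1) > 0. Steps 2-4 correctly establish the inductive step, but without the base case the conclusion in step 5 does not follow.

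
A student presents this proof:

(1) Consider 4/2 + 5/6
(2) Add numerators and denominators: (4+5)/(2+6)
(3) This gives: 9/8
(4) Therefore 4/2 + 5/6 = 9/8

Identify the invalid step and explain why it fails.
Step 2: Add numerators and denominators: (4+5)/(2+6)

Step 2 incorrectly adds fractions by separately adding numerators and denominators. This is wrong. The correct method requires a common denominator: 4/2 + 5/6 = (4×6 + 5×2)/(2×6) = 34/12 = 17/6. The method used gives 9/8, which is different.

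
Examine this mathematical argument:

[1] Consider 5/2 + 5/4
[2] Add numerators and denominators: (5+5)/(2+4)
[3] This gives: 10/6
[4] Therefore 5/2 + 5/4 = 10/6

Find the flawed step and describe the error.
Step 2: Add numerators and denominators: (5+5)/(2+4)

Step 2 incorrectly adds fractions by separately adding numerators and denominators. This is wrong. The correct method requires a common denominator: 5/2 + 5/4 = (5×4 + 5×2)/(2×4) = 30/8 = 15/4. The method used gives 10/6, which is different.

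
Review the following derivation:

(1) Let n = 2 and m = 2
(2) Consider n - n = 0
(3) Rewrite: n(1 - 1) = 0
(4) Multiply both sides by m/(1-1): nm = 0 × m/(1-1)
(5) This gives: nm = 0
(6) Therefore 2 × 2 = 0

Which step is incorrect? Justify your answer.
Step 4: Multiply both sides by m/(1-1): nm = 0 × m/(1-1)

Step 4 multiplies both sides by m/(1-1). However, 1-1 = 0, so this is multiplication by m/0, which is undefined. We cannot multiply by an undefined expression.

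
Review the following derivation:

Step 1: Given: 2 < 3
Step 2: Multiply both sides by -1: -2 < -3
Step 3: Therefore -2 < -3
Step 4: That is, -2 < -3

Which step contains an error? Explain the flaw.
Step 2: Multiply both sides by -1: -2 < -3

Step 2 multiplies both sides by -1 but fails to reverse the inequality sign. When multiplying (or dividing) an inequality by a negative number, the direction must be reversed. Since 2 < 3, we should get -2 > -3, i.e., -2 > -3.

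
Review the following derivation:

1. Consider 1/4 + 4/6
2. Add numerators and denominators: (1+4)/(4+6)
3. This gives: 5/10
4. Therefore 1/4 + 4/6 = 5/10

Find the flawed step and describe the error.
Step 2: Add numerators and denominators: (1+4)/(4+6)

Step 2 incorrectly adds fractions by separately adding numerators and denominators. This is wrong. The correct method requires a common denominator: 1/4 + 4/6 = (1×6 + 4×4)/(4×6) = 22/24 = 11/12. The method used gives 5/10, which is different.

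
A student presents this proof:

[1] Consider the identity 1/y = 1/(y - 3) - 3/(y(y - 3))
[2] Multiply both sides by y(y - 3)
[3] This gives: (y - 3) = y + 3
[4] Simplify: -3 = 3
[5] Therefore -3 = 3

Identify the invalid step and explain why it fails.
Step 3: This gives: (y - 3) = y + 3

Step 3 makes a sign error when clearing denominators. Multiplying -3/(y(y - 3)) by y(y - 3) gives -3, not +3. The correct result is (y - 3) = y - 3, which is trivially true, not (y - 3) = y + 3. (Step 1 is a valid identity: 1/(y - 3) - 3/(y(y - 3)) = (y - 3)/(y(y - 3)) = 1/y.)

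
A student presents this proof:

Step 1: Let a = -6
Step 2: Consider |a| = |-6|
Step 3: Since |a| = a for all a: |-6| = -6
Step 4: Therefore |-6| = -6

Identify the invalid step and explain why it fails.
Step 3: Since |a| = a for all a: |-6| = -6

Step 3 incorrectly states that |a| = a for all a. The correct definition is |a| = a when a >= 0, and |a| = -a when a < 0. Since -6 < 0, we have |-6| = -(-6) = 6, not -6.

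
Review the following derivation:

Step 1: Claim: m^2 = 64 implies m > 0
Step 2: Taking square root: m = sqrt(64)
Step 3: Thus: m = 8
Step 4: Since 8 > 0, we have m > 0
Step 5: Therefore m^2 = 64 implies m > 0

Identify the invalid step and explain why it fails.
Step 2: Taking square root: m = sqrt(64)

Step 2 takes the square root and assumes the positive root only. The equation m^2 = 64 actually has two solutions: m = 8 and m = -8. The proof silently assumes m > 0 without justification, then uses this assumption to conclude m > 0, which is circular. The counterexample m = -8 shows the claim is false.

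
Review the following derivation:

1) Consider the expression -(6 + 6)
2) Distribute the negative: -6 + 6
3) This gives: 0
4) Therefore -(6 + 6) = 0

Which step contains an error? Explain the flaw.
Step 2: Distribute the negative: -6 + 6

Step 2 incorrectly distributes the negative sign. The correct distribution is -(6 + 6) = -6 - 6 = -12. The negative must be applied to both terms, not just the first. The error treats -(6 + 6) as -6 + 6, which equals 0 instead of -12.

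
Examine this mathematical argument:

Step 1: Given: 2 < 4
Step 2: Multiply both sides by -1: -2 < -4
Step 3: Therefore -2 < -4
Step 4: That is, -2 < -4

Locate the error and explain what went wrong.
Step 2: Multiply both sides by -1: -2 < -4

Step 2 multiplies both sides by -1 but fails to reverse the inequality sign. When multiplying (or dividing) an inequality by a negative number, the direction must be reversed. Since 2 < 4, we should get -2 > -4, i.e., -2 > -4.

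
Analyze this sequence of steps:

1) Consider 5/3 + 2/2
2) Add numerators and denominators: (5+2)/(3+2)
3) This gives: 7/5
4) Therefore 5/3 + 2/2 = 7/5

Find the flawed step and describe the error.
Step 2: Add numerators and denominators: (5+2)/(3+2)

Step 2 incorrectly adds fractions by separately adding numerators and denominators. This is wrong. The correct method requires a common denominator: 5/3 + 2/2 = (5×2 + 2×3)/(3×2) = 16/6 = 8/3. The method used gives 7/5, which is different.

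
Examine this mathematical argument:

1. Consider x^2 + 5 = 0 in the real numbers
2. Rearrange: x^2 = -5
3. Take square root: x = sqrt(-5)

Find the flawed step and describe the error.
Step 3: Take square root: x = sqrt(-5)

Step 3 takes the square root of -5, which is negative. In the real number system, the square root of a negative number is undefined. The equation x^2 + 5 = 0 has no real solutions. Square roots of negative numbers only exist in the complex numbers.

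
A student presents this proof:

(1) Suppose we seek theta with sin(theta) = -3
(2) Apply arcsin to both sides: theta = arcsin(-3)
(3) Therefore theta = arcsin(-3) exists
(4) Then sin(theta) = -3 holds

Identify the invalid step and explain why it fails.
Step 2: Apply arcsin to both sides: theta = arcsin(-3)

Step 2 applies arcsin to -3. However, arcsin(x) is only defined for x in [-1, 1] because sin(theta) can only produce values in that range. Since |-3| > 1, arcsin(-3) is undefined. There is no angle whose sine equals -3.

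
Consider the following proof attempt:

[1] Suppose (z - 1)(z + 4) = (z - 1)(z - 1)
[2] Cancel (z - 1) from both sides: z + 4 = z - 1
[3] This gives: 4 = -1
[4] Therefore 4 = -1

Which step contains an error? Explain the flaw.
Step 2: Cancel (z - 1) from both sides: z + 4 = z - 1

Step 2 cancels (z - 1) from both sides. This is only valid if (z - 1) ≠ 0, i.e., z ≠ 1. When z = 1, both sides equal zero regardless of the other factors. The correct approach requires considering z = 1 as a separate case.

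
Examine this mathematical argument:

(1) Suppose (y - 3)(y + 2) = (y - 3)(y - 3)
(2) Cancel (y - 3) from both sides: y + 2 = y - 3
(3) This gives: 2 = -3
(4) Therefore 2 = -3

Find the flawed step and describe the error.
Step 2: Cancel (y - 3) from both sides: y + 2 = y - 3

Step 2 cancels (y - 3) from both sides. This is only valid if (y - 3) ≠ 0, i.e., y ≠ 3. When y = 3, both sides equal zero regardless of the other factors. The correct approach requires considering y = 3 as a separate case.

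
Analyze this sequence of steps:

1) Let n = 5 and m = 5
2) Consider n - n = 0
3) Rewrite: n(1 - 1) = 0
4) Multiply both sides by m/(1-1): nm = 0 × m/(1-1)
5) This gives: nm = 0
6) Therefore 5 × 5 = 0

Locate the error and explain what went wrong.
Step 4: Multiply both sides by m/(1-1): nm = 0 × m/(1-1)

Step 4 multiplies both sides by m/(1-1). However, 1-1 = 0, so this is multiplication by m/0, which is undefined. We cannot multiply by an undefined expression.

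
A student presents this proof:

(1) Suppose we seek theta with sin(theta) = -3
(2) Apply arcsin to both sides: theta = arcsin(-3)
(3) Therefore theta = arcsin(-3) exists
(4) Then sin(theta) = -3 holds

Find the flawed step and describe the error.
Step 2: Apply arcsin to both sides: theta = arcsin(-3)

Step 2 applies arcsin to -3. However, arcsin(x) is only defined for x in [-1, 1] because sin(theta) can only produce values in that range. Since |-3| > 1, arcsin(-3) is undefined. There is no angle whose sine equals -3.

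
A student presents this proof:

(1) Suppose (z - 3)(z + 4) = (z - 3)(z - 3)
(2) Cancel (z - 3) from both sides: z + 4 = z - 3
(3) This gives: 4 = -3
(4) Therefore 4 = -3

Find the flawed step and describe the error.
Step 2: Cancel (z - 3) from both sides: z + 4 = z - 3

Step 2 cancels (z - 3) from both sides. This is only valid if (z - 3) ≠ 0, i.e., z ≠ 3. When z = 3, both sides equal zero regardless of the other factors. The correct approach requires considering z = 3 as a separate case.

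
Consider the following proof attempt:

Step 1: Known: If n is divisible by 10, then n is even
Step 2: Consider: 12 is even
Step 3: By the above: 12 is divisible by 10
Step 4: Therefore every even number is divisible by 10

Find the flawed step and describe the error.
Step 3: By the above: 12 is divisible by 10

Step 3 commits the fallacy of affirming the consequent. The known fact 'divisible by 10 → even' does NOT imply 'even → divisible by 10'. That would be the converse, which is false. For example, 12 is even but 12 ÷ 10 = 1.20, which is not an integer.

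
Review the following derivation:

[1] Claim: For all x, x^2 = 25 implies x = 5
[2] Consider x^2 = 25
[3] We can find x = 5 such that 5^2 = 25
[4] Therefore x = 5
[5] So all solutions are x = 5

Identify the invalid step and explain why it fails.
Step 4: Therefore x = 5

Step 4 incorrectly concludes that x = 5 is the only solution. The proof shows that x = 5 is A solution (existence), but does not show it is the ONLY solution (uniqueness). In fact, x = -5 is also a solution since (-5)^2 = 25. Finding one solution doesn't prove there are no others.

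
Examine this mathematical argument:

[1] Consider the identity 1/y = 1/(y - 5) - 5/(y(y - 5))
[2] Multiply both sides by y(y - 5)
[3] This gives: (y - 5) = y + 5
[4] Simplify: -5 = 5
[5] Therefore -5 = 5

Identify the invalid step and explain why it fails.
Step 3: This gives: (y - 5) = y + 5

Step 3 makes a sign error when clearing denominators. Multiplying -5/(y(y - 5)) by y(y - 5) gives -5, not +5. The correct result is (y - 5) = y - 5, which is trivially true, not (y - 5) = y + 5. (Step 1 is a valid identity: 1/(y - 5) - 5/(y(y - 5)) = (y - 5)/(y(y - 5)) = 1/y.)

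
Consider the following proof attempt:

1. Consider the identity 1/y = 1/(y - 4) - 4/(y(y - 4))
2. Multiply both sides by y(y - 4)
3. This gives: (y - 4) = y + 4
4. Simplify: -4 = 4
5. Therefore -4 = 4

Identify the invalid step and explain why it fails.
Step 3: This gives: (y - 4) = y + 4

Step 3 makes a sign error when clearing denominators. Multiplying -4/(y(y - 4)) by y(y - 4) gives -4, not +4. The correct result is (y - 4) = y - 4, which is trivially true, not (y - 4) = y + 4. (Step 1 is a valid identity: 1/(y - 4) - 4/(y(y - 4)) = (y - 4)/(y(y - 4)) = 1/y.)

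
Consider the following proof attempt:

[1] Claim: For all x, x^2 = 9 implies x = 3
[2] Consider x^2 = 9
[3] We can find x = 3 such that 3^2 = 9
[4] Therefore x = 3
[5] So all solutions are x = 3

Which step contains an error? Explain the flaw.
Step 4: Therefore x = 3

Step 4 incorrectly concludes that x = 3 is the only solution. The proof shows that x = 3 is A solution (existence), but does not show it is the ONLY solution (uniqueness). In fact, x = -3 is also a solution since (-3)^2 = 9. Finding one solution doesn't prove there are no others.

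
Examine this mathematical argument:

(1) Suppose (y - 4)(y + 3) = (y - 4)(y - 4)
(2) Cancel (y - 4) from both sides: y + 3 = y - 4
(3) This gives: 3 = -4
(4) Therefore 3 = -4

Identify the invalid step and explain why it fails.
Step 2: Cancel (y - 4) from both sides: y + 3 = y - 4

Step 2 cancels (y - 4) from both sides. This is only valid if (y - 4) ≠ 0, i.e., y ≠ 4. When y = 4, both sides equal zero regardless of the other factors. The correct approach requires considering y = 4 as a separate case.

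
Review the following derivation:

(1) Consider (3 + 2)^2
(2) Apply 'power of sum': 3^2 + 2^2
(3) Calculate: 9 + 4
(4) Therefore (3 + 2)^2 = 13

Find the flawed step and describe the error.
Step 2: Apply 'power of sum': 3^2 + 2^2

Step 2 incorrectly applies a non-existent rule '(a+b)^n = a^n + b^n'. This is false in general. The correct expansion uses the binomial theorem. The actual value is (3 + 2)^2 = 5^2 = 25, not 13.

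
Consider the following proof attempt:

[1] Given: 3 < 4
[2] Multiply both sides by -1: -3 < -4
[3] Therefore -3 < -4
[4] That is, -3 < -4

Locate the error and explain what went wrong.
Step 2: Multiply both sides by -1: -3 < -4

Step 2 multiplies both sides by -1 but fails to reverse the inequality sign. When multiplying (or dividing) an inequality by a negative number, the direction must be reversed. Since 3 < 4, we should get -3 > -4, i.e., -3 > -4.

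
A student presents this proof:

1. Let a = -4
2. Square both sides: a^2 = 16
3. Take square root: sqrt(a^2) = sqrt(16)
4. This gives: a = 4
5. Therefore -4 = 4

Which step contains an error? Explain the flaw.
Step 4: This gives: a = 4

Step 4 incorrectly states that sqrt(a^2) = a. The correct identity is sqrt(a^2) = |a|. Since a = -4 < 0, we have sqrt(a^2) = |-4| = 4, not a = -4.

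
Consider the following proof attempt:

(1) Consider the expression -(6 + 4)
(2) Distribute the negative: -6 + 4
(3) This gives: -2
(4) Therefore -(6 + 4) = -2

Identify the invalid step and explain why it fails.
Step 2: Distribute the negative: -6 + 4

Step 2 incorrectly distributes the negative sign. The correct distribution is -(6 + 4) = -6 - 4 = -10. The negative must be applied to both terms, not just the first. The error treats -(6 + 4) as -6 + 4, which equals -2 instead of -10.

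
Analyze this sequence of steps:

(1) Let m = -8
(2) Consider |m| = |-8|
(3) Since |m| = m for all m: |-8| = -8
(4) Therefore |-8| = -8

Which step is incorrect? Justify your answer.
Step 3: Since |m| = m for all m: |-8| = -8

Step 3 incorrectly states that |m| = m for all m. The correct definition is |m| = m when m >= 0, and |m| = -m when m < 0. Since -8 < 0, we have |-8| = -(-8) = 8, not -8.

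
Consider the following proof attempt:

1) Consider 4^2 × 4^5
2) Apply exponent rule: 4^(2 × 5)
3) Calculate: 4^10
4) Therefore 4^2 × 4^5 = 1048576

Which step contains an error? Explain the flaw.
Step 2: Apply exponent rule: 4^(2 × 5)

Step 2 incorrectly states that a^b × a^c = a^(b×c). The correct rule is a^b × a^c = a^(b+c). The actual value is 4^2 × 4^5 = 4^7 = 16384, not 4^10 = 1048576.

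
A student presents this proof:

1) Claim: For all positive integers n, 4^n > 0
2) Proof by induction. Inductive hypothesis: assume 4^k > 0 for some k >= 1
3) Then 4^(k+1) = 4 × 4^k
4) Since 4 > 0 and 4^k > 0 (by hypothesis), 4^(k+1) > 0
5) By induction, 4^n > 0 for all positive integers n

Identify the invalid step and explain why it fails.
Step 5: By induction, 4^n > 0 for all positive integers n

Step 5 concludes the proof by induction, but no base case was ever established. A valid induction proof requires: (1) a base case proving 4^1 > 0, and (2) an inductive step showing IF 4^k > 0 THEN 4^(k+1) > 0. Steps 2-4 correctly establish the inductive step, but without the base case the conclusion in step 5 does not follow.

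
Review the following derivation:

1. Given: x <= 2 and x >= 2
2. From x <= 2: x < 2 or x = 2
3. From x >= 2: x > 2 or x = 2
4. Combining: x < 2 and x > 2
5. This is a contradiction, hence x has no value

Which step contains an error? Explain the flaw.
Step 4: Combining: x < 2 and x > 2

Step 4 incorrectly combines the conditions. From x <= 2 and x >= 2, the intersection is x = 2. The error treats the 'or' cases as 'and' requirements. The correct conclusion is that x = 2 is the unique solution, not that no solution exists.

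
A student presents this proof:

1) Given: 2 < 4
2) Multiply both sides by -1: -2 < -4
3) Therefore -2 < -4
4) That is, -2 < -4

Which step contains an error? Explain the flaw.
Step 2: Multiply both sides by -1: -2 < -4

Step 2 multiplies both sides by -1 but fails to reverse the inequality sign. When multiplying (or dividing) an inequality by a negative number, the direction must be reversed. Since 2 < 4, we should get -2 > -4, i.e., -2 > -4.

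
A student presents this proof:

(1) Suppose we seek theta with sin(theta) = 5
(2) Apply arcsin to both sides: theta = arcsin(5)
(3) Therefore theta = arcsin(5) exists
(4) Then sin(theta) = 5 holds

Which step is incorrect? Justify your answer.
Step 2: Apply arcsin to both sides: theta = arcsin(5)

Step 2 applies arcsin to 5. However, arcsin(x) is only defined for x in [-1, 1] because sin(theta) can only produce values in that range. Since |5| > 1, arcsin(5) is undefined. There is no angle whose sine equals 5.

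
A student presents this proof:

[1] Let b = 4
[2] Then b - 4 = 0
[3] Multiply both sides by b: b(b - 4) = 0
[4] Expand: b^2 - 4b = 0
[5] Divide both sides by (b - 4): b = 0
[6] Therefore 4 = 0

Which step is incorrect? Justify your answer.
Step 5: Divide both sides by (b - 4): b = 0

Step 5 divides both sides by (b - 4). However, since b = 4, we have (b - 4) = 0. Division by zero is undefined, making this step invalid.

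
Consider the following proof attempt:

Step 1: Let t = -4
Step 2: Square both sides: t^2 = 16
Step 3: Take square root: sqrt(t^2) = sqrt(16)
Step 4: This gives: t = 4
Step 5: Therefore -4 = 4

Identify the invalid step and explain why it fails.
Step 4: This gives: t = 4

Step 4 incorrectly states that sqrt(t^2) = t. The correct identity is sqrt(t^2) = |t|. Since t = -4 < 0, we have sqrt(t^2) = |-4| = 4, not t = -4.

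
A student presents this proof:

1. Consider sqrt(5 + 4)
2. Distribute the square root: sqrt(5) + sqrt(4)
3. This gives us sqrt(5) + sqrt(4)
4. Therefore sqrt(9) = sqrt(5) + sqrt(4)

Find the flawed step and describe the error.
Step 2: Distribute the square root: sqrt(5) + sqrt(4)

Step 2 incorrectly 'distributes' the square root over addition. The square root function does not distribute: sqrt(a + b) ≠ sqrt(a) + sqrt(b). In fact, sqrt(5 + 4) = sqrt(9) ≈ 3.0000, while sqrt(5) + sqrt(4) ≈ 4.2361.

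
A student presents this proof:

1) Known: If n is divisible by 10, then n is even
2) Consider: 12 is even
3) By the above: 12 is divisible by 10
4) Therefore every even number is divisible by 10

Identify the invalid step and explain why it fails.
Step 3: By the above: 12 is divisible by 10

Step 3 commits the fallacy of affirming the consequent. The known fact 'divisible by 10 → even' does NOT imply 'even → divisible by 10'. That would be the converse, which is false. For example, 12 is even but 12 ÷ 10 = 1.20, which is not an integer.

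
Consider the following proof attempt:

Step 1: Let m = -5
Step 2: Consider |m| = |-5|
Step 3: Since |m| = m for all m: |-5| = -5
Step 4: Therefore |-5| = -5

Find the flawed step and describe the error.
Step 3: Since |m| = m for all m: |-5| = -5

Step 3 incorrectly states that |m| = m for all m. The correct definition is |m| = m when m >= 0, and |m| = -m when m < 0. Since -5 < 0, we have |-5| = -(-5) = 5, not -5.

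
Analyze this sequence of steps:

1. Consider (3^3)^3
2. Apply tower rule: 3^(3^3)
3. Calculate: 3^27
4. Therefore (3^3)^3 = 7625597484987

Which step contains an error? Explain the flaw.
Step 2: Apply tower rule: 3^(3^3)

Step 2 incorrectly states that (a^b)^c = a^(b^c). The correct rule is (a^b)^c = a^(b×c). The actual value is (3^3)^3 = 3^9 = 19683, not 3^27 = 7625597484987.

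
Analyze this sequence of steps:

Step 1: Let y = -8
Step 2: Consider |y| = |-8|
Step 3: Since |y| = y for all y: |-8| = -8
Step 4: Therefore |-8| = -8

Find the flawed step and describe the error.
Step 3: Since |y| = y for all y: |-8| = -8

Step 3 incorrectly states that |y| = y for all y. The correct definition is |y| = y when y >= 0, and |y| = -y when y < 0. Since -8 < 0, we have |-8| = -(-8) = 8, not -8.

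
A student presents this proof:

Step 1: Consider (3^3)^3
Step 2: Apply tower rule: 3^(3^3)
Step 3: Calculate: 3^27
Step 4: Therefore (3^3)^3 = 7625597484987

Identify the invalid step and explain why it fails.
Step 2: Apply tower rule: 3^(3^3)

Step 2 incorrectly states that (a^b)^c = a^(b^c). The correct rule is (a^b)^c = a^(b×c). The actual value is (3^3)^3 = 3^9 = 19683, not 3^27 = 7625597484987.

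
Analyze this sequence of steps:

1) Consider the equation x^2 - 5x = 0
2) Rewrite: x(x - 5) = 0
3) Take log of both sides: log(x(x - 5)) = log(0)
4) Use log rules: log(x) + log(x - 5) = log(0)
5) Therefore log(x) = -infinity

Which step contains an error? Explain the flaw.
Step 3: Take log of both sides: log(x(x - 5)) = log(0)

Step 3 takes the logarithm of both sides, resulting in log(0) on the right side. The logarithm is only defined for positive numbers; log(0) is undefined (approaches negative infinity). This operation is invalid.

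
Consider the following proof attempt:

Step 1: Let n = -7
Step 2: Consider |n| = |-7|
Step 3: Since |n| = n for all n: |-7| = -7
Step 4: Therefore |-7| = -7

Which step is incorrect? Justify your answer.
Step 3: Since |n| = n for all n: |-7| = -7

Step 3 incorrectly states that |n| = n for all n. The correct definition is |n| = n when n >= 0, and |n| = -n when n < 0. Since -7 < 0, we have |-7| = -(-7) = 7, not -7.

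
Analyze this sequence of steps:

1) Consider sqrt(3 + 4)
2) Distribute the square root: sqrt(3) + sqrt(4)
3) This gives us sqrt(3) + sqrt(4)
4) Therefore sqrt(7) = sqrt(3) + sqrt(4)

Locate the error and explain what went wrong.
Step 2: Distribute the square root: sqrt(3) + sqrt(4)

Step 2 incorrectly 'distributes' the square root over addition. The square root function does not distribute: sqrt(a + b) ≠ sqrt(a) + sqrt(b). In fact, sqrt(3 + 4) = sqrt(7) ≈ 2.6458, while sqrt(3) + sqrt(4) ≈ 3.7321.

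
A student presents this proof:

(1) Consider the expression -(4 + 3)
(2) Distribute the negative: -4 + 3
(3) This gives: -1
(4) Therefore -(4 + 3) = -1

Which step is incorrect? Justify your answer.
Step 2: Distribute the negative: -4 + 3

Step 2 incorrectly distributes the negative sign. The correct distribution is -(4 + 3) = -4 - 3 = -7. The negative must be applied to both terms, not just the first. The error treats -(4 + 3) as -4 + 3, which equals -1 instead of -7.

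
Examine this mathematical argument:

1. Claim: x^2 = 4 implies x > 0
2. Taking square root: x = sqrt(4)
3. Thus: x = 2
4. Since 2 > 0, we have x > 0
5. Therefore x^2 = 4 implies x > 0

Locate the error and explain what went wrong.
Step 2: Taking square root: x = sqrt(4)

Step 2 takes the square root and assumes the positive root only. The equation x^2 = 4 actually has two solutions: x = 2 and x = -2. The proof silently assumes x > 0 without justification, then uses this assumption to conclude x > 0, which is circular. The counterexample x = -2 shows the claim is false.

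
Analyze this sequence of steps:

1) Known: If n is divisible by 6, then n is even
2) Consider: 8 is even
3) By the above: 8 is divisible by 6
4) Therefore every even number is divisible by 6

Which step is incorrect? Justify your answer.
Step 3: By the above: 8 is divisible by 6

Step 3 commits the fallacy of affirming the consequent. The known fact 'divisible by 6 → even' does NOT imply 'even → divisible by 6'. That would be the converse, which is false. For example, 8 is even but 8 ÷ 6 = 1.33, which is not an integer.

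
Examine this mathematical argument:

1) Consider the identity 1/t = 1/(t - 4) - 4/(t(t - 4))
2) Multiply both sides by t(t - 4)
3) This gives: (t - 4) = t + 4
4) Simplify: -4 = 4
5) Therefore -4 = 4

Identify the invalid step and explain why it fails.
Step 3: This gives: (t - 4) = t + 4

Step 3 makes a sign error when clearing denominators. Multiplying -4/(t(t - 4)) by t(t - 4) gives -4, not +4. The correct result is (t - 4) = t - 4, which is trivially true, not (t - 4) = t + 4. (Step 1 is a valid identity: 1/(t - 4) - 4/(t(t - 4)) = (t - 4)/(t(t - 4)) = 1/t.)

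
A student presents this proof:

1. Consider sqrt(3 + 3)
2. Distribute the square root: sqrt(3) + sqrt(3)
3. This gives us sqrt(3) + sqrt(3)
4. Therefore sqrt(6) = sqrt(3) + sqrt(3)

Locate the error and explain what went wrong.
Step 2: Distribute the square root: sqrt(3) + sqrt(3)

Step 2 incorrectly 'distributes' the square root over addition. The square root function does not distribute: sqrt(a + b) ≠ sqrt(a) + sqrt(b). In fact, sqrt(3 + 3) = sqrt(6) ≈ 2.4495, while sqrt(3) + sqrt(3) ≈ 3.4641.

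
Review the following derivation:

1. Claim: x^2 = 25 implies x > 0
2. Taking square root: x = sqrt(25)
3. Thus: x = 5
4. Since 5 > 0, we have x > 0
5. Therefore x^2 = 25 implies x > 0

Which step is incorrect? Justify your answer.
Step 2: Taking square root: x = sqrt(25)

Step 2 takes the square root and assumes the positive root only. The equation x^2 = 25 actually has two solutions: x = 5 and x = -5. The proof silently assumes x > 0 without justification, then uses this assumption to conclude x > 0, which is circular. The counterexample x = -5 shows the claim is false.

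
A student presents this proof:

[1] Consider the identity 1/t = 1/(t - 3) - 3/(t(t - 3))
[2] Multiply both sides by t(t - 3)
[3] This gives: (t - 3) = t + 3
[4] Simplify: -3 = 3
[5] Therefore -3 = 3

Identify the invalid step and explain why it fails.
Step 3: This gives: (t - 3) = t + 3

Step 3 makes a sign error when clearing denominators. Multiplying -3/(t(t - 3)) by t(t - 3) gives -3, not +3. The correct result is (t - 3) = t - 3, which is trivially true, not (t - 3) = t + 3. (Step 1 is a valid identity: 1/(t - 3) - 3/(t(t - 3)) = (t - 3)/(t(t - 3)) = 1/t.)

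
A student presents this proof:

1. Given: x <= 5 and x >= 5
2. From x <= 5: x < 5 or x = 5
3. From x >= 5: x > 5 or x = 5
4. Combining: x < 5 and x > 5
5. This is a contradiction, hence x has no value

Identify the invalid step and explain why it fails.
Step 4: Combining: x < 5 and x > 5

Step 4 incorrectly combines the conditions. From x <= 5 and x >= 5, the intersection is x = 5. The error treats the 'or' cases as 'and' requirements. The correct conclusion is that x = 5 is the unique solution, not that no solution exists.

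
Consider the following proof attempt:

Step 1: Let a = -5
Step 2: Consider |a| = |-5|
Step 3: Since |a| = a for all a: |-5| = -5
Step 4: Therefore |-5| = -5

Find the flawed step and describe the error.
Step 3: Since |a| = a for all a: |-5| = -5

Step 3 incorrectly states that |a| = a for all a. The correct definition is |a| = a when a >= 0, and |a| = -a when a < 0. Since -5 < 0, we have |-5| = -(-5) = 5, not -5.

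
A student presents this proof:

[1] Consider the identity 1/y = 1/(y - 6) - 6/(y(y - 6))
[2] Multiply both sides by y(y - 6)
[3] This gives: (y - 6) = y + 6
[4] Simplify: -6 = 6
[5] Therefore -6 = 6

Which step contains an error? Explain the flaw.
Step 3: This gives: (y - 6) = y + 6

Step 3 makes a sign error when clearing denominators. Multiplying -6/(y(y - 6)) by y(y - 6) gives -6, not +6. The correct result is (y - 6) = y - 6, which is trivially true, not (y - 6) = y + 6. (Step 1 is a valid identity: 1/(y - 6) - 6/(y(y - 6)) = (y - 6)/(y(y - 6)) = 1/y.)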